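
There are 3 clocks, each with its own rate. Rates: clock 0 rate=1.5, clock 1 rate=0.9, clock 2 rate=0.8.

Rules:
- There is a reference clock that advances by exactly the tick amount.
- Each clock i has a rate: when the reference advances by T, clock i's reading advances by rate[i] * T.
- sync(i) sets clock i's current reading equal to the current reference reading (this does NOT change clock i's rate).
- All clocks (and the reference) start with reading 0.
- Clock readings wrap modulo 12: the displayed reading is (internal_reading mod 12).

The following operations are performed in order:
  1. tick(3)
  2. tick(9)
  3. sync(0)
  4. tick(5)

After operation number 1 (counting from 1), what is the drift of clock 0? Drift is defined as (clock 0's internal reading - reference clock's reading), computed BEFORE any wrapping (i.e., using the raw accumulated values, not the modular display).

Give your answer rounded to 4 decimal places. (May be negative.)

Answer: 1.5000

Derivation:
After op 1 tick(3): ref=3.0000 raw=[4.5000 2.7000 2.4000]
Drift of clock 0 after op 1: 4.5000 - 3.0000 = 1.5000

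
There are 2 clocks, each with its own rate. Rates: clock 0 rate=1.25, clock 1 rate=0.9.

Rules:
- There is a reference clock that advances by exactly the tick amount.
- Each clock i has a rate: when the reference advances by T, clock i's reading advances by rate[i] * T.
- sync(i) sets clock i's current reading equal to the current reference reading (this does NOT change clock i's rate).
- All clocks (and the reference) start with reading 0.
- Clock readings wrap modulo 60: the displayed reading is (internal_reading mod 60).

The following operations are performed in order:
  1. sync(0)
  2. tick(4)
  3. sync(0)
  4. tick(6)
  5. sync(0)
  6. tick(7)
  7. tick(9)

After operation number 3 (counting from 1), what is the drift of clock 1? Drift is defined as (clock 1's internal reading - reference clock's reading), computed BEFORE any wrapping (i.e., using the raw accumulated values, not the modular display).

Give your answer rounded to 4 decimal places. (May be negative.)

After op 1 sync(0): ref=0.0000 raw=[0.0000 0.0000]
After op 2 tick(4): ref=4.0000 raw=[5.0000 3.6000]
After op 3 sync(0): ref=4.0000 raw=[4.0000 3.6000]
Drift of clock 1 after op 3: 3.6000 - 4.0000 = -0.4000

Answer: -0.4000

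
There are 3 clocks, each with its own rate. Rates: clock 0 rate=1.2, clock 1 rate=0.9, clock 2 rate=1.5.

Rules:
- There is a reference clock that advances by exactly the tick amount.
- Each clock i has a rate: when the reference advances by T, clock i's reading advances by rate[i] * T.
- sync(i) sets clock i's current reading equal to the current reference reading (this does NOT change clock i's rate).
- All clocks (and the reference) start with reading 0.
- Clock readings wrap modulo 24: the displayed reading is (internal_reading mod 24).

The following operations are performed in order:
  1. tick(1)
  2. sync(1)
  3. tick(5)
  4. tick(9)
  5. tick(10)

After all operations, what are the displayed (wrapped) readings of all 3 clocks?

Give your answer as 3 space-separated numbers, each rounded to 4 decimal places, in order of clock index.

After op 1 tick(1): ref=1.0000 raw=[1.2000 0.9000 1.5000]
After op 2 sync(1): ref=1.0000 raw=[1.2000 1.0000 1.5000]
After op 3 tick(5): ref=6.0000 raw=[7.2000 5.5000 9.0000]
After op 4 tick(9): ref=15.0000 raw=[18.0000 13.6000 22.5000]
After op 5 tick(10): ref=25.0000 raw=[30.0000 22.6000 37.5000]
Wrap final raw readings (mod 24): 30.0000 mod 24 = 6.0000; 22.6000 mod 24 = 22.6000; 37.5000 mod 24 = 13.5000

Answer: 6.0000 22.6000 13.5000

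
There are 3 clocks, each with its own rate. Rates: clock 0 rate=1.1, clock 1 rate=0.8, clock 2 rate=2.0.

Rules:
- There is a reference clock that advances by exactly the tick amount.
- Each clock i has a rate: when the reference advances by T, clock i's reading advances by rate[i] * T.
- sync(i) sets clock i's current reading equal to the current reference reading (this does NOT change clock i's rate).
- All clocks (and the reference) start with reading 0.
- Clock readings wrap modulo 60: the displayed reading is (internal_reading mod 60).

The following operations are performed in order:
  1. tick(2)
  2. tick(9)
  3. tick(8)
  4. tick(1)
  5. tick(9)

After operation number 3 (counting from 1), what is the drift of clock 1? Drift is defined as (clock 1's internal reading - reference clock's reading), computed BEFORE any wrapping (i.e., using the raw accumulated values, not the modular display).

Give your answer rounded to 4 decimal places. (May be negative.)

After op 1 tick(2): ref=2.0000 raw=[2.2000 1.6000 4.0000]
After op 2 tick(9): ref=11.0000 raw=[12.1000 8.8000 22.0000]
After op 3 tick(8): ref=19.0000 raw=[20.9000 15.2000 38.0000]
Drift of clock 1 after op 3: 15.2000 - 19.0000 = -3.8000

Answer: -3.8000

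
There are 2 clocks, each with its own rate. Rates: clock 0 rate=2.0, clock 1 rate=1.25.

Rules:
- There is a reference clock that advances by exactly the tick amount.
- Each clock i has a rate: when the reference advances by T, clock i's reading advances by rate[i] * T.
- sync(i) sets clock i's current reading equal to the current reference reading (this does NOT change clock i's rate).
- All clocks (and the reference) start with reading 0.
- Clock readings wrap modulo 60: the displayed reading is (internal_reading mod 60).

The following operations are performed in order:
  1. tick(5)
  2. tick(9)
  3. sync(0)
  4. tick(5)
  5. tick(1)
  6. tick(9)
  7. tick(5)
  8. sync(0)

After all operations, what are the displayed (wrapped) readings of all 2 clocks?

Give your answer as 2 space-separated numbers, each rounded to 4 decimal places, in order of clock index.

After op 1 tick(5): ref=5.0000 raw=[10.0000 6.2500]
After op 2 tick(9): ref=14.0000 raw=[28.0000 17.5000]
After op 3 sync(0): ref=14.0000 raw=[14.0000 17.5000]
After op 4 tick(5): ref=19.0000 raw=[24.0000 23.7500]
After op 5 tick(1): ref=20.0000 raw=[26.0000 25.0000]
After op 6 tick(9): ref=29.0000 raw=[44.0000 36.2500]
After op 7 tick(5): ref=34.0000 raw=[54.0000 42.5000]
After op 8 sync(0): ref=34.0000 raw=[34.0000 42.5000]
Wrap final raw readings (mod 60): 34.0000 mod 60 = 34.0000; 42.5000 mod 60 = 42.5000

Answer: 34.0000 42.5000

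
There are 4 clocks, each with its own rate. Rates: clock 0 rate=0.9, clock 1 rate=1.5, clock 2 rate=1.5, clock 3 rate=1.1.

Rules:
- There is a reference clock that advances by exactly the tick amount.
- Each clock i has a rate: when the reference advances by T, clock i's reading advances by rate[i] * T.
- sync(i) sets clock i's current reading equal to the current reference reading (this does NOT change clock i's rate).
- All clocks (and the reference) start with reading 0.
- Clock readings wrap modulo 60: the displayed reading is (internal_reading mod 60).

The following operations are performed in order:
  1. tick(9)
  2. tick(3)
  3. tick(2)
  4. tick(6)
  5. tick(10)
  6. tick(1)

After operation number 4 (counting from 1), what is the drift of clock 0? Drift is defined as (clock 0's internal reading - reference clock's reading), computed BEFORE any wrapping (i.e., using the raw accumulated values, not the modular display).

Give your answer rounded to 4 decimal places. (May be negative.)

Answer: -2.0000

Derivation:
After op 1 tick(9): ref=9.0000 raw=[8.1000 13.5000 13.5000 9.9000]
After op 2 tick(3): ref=12.0000 raw=[10.8000 18.0000 18.0000 13.2000]
After op 3 tick(2): ref=14.0000 raw=[12.6000 21.0000 21.0000 15.4000]
After op 4 tick(6): ref=20.0000 raw=[18.0000 30.0000 30.0000 22.0000]
Drift of clock 0 after op 4: 18.0000 - 20.0000 = -2.0000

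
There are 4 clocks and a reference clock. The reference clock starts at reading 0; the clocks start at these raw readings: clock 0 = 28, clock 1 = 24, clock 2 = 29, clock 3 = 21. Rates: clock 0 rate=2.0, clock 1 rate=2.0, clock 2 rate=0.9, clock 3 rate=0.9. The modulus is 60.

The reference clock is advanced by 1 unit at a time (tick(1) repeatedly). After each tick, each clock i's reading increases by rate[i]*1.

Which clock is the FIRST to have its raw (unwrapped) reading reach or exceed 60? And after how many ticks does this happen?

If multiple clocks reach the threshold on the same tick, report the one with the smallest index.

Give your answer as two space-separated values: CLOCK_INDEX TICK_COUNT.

Answer: 0 16

Derivation:
clock 0: start=28, rate=2.0, needs 60-28 = 32; ticks = ceil(32/2.0) = ceil(16.0000) = 16; reading at tick 16 = 28 + 2.0*16 = 60.0000
clock 1: start=24, rate=2.0, needs 60-24 = 36; ticks = ceil(36/2.0) = ceil(18.0000) = 18; reading at tick 18 = 24 + 2.0*18 = 60.0000
clock 2: start=29, rate=0.9, needs 60-29 = 31; ticks = ceil(31/0.9) = ceil(34.4444) = 35; reading at tick 35 = 29 + 0.9*35 = 60.5000
clock 3: start=21, rate=0.9, needs 60-21 = 39; ticks = ceil(39/0.9) = ceil(43.3333) = 44; reading at tick 44 = 21 + 0.9*44 = 60.6000
Minimum tick count = 16; winners = [0]; smallest index = 0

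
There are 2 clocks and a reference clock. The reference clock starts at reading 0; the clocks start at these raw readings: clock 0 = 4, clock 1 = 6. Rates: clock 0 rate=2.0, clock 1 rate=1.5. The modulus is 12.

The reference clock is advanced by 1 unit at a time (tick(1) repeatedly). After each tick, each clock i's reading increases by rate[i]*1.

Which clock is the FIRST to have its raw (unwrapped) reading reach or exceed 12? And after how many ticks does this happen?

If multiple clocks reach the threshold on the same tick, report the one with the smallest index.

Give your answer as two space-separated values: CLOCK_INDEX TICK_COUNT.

clock 0: start=4, rate=2.0, needs 12-4 = 8; ticks = ceil(8/2.0) = ceil(4.0000) = 4; reading at tick 4 = 4 + 2.0*4 = 12.0000
clock 1: start=6, rate=1.5, needs 12-6 = 6; ticks = ceil(6/1.5) = ceil(4.0000) = 4; reading at tick 4 = 6 + 1.5*4 = 12.0000
Minimum tick count = 4; winners = [0, 1]; smallest index = 0

Answer: 0 4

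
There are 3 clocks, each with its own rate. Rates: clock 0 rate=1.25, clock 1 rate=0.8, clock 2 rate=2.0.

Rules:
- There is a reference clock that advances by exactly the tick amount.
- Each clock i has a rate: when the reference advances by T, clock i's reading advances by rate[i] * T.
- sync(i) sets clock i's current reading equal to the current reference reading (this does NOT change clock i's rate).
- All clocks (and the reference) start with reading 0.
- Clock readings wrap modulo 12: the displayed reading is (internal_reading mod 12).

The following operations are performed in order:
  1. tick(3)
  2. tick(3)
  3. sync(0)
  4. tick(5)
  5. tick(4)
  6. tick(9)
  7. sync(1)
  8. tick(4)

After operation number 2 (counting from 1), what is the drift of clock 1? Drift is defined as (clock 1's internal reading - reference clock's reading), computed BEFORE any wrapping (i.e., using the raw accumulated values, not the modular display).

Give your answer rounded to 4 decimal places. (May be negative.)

After op 1 tick(3): ref=3.0000 raw=[3.7500 2.4000 6.0000]
After op 2 tick(3): ref=6.0000 raw=[7.5000 4.8000 12.0000]
Drift of clock 1 after op 2: 4.8000 - 6.0000 = -1.2000

Answer: -1.2000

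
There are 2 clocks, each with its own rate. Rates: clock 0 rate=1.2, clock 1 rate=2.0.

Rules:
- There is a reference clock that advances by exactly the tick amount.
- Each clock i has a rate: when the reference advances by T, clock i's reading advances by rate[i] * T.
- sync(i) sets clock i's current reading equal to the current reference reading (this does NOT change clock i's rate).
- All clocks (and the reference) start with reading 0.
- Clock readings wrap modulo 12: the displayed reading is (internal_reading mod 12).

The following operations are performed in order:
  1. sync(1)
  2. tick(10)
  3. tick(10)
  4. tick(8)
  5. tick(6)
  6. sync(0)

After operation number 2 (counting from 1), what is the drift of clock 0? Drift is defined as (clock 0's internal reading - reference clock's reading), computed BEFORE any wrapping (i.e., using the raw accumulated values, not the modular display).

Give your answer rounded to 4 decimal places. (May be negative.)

After op 1 sync(1): ref=0.0000 raw=[0.0000 0.0000]
After op 2 tick(10): ref=10.0000 raw=[12.0000 20.0000]
Drift of clock 0 after op 2: 12.0000 - 10.0000 = 2.0000

Answer: 2.0000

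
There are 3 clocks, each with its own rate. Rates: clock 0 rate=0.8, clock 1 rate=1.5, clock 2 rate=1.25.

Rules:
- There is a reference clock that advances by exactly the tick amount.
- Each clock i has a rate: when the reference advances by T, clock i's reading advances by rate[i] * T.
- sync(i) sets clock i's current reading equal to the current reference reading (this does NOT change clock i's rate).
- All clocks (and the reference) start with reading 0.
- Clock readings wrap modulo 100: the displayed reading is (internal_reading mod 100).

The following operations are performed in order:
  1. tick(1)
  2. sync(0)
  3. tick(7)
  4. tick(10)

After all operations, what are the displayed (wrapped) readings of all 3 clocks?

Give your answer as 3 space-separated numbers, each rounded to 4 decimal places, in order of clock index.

After op 1 tick(1): ref=1.0000 raw=[0.8000 1.5000 1.2500]
After op 2 sync(0): ref=1.0000 raw=[1.0000 1.5000 1.2500]
After op 3 tick(7): ref=8.0000 raw=[6.6000 12.0000 10.0000]
After op 4 tick(10): ref=18.0000 raw=[14.6000 27.0000 22.5000]
Wrap final raw readings (mod 100): 14.6000 mod 100 = 14.6000; 27.0000 mod 100 = 27.0000; 22.5000 mod 100 = 22.5000

Answer: 14.6000 27.0000 22.5000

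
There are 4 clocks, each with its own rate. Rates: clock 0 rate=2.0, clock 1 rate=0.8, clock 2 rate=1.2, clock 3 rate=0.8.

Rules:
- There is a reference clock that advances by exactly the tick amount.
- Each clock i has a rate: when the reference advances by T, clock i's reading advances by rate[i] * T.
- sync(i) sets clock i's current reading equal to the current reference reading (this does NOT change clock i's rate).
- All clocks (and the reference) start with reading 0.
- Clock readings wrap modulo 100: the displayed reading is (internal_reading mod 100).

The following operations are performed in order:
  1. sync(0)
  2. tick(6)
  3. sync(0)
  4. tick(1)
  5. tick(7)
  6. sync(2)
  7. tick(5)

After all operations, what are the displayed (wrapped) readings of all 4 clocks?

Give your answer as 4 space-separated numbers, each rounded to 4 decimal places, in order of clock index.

Answer: 32.0000 15.2000 20.0000 15.2000

Derivation:
After op 1 sync(0): ref=0.0000 raw=[0.0000 0.0000 0.0000 0.0000]
After op 2 tick(6): ref=6.0000 raw=[12.0000 4.8000 7.2000 4.8000]
After op 3 sync(0): ref=6.0000 raw=[6.0000 4.8000 7.2000 4.8000]
After op 4 tick(1): ref=7.0000 raw=[8.0000 5.6000 8.4000 5.6000]
After op 5 tick(7): ref=14.0000 raw=[22.0000 11.2000 16.8000 11.2000]
After op 6 sync(2): ref=14.0000 raw=[22.0000 11.2000 14.0000 11.2000]
After op 7 tick(5): ref=19.0000 raw=[32.0000 15.2000 20.0000 15.2000]
Wrap final raw readings (mod 100): 32.0000 mod 100 = 32.0000; 15.2000 mod 100 = 15.2000; 20.0000 mod 100 = 20.0000; 15.2000 mod 100 = 15.2000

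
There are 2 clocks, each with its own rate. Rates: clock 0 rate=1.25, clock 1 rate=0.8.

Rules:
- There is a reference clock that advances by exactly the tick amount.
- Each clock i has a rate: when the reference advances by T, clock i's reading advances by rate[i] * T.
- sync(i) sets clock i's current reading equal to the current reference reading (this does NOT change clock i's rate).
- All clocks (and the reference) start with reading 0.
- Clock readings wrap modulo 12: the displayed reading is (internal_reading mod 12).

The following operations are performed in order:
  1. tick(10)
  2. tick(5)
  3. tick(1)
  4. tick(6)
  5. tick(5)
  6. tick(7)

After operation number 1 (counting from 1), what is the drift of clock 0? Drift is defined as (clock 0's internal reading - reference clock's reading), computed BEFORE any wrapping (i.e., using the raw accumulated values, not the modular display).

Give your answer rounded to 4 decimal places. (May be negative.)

After op 1 tick(10): ref=10.0000 raw=[12.5000 8.0000]
Drift of clock 0 after op 1: 12.5000 - 10.0000 = 2.5000

Answer: 2.5000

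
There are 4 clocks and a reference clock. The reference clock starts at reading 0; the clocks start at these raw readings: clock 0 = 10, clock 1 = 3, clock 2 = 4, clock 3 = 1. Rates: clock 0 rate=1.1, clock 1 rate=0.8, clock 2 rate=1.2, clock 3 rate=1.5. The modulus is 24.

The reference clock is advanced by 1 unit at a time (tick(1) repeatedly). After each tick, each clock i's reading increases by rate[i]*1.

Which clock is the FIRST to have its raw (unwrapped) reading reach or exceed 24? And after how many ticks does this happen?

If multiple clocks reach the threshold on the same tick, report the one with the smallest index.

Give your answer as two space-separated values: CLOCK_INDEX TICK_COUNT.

Answer: 0 13

Derivation:
clock 0: start=10, rate=1.1, needs 24-10 = 14; ticks = ceil(14/1.1) = ceil(12.7273) = 13; reading at tick 13 = 10 + 1.1*13 = 24.3000
clock 1: start=3, rate=0.8, needs 24-3 = 21; ticks = ceil(21/0.8) = ceil(26.2500) = 27; reading at tick 27 = 3 + 0.8*27 = 24.6000
clock 2: start=4, rate=1.2, needs 24-4 = 20; ticks = ceil(20/1.2) = ceil(16.6667) = 17; reading at tick 17 = 4 + 1.2*17 = 24.4000
clock 3: start=1, rate=1.5, needs 24-1 = 23; ticks = ceil(23/1.5) = ceil(15.3333) = 16; reading at tick 16 = 1 + 1.5*16 = 25.0000
Minimum tick count = 13; winners = [0]; smallest index = 0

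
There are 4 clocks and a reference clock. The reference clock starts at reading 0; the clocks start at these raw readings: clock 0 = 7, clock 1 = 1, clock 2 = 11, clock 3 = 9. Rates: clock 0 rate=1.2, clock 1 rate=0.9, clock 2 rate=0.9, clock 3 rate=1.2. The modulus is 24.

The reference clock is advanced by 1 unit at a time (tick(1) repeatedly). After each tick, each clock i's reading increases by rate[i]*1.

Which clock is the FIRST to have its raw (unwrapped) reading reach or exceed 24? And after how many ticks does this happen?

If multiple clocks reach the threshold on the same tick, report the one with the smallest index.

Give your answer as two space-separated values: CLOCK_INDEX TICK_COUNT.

clock 0: start=7, rate=1.2, needs 24-7 = 17; ticks = ceil(17/1.2) = ceil(14.1667) = 15; reading at tick 15 = 7 + 1.2*15 = 25.0000
clock 1: start=1, rate=0.9, needs 24-1 = 23; ticks = ceil(23/0.9) = ceil(25.5556) = 26; reading at tick 26 = 1 + 0.9*26 = 24.4000
clock 2: start=11, rate=0.9, needs 24-11 = 13; ticks = ceil(13/0.9) = ceil(14.4444) = 15; reading at tick 15 = 11 + 0.9*15 = 24.5000
clock 3: start=9, rate=1.2, needs 24-9 = 15; ticks = ceil(15/1.2) = ceil(12.5000) = 13; reading at tick 13 = 9 + 1.2*13 = 24.6000
Minimum tick count = 13; winners = [3]; smallest index = 3

Answer: 3 13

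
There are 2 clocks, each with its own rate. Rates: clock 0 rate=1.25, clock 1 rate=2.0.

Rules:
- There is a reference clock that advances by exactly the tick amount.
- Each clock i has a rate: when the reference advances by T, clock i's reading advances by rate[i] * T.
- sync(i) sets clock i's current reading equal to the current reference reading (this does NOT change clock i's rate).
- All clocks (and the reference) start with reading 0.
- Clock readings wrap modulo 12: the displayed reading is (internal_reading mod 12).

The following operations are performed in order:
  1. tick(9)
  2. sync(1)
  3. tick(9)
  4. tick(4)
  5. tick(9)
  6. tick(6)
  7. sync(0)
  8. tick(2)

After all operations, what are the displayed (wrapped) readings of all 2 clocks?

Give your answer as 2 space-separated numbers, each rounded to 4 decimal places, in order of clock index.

After op 1 tick(9): ref=9.0000 raw=[11.2500 18.0000]
After op 2 sync(1): ref=9.0000 raw=[11.2500 9.0000]
After op 3 tick(9): ref=18.0000 raw=[22.5000 27.0000]
After op 4 tick(4): ref=22.0000 raw=[27.5000 35.0000]
After op 5 tick(9): ref=31.0000 raw=[38.7500 53.0000]
After op 6 tick(6): ref=37.0000 raw=[46.2500 65.0000]
After op 7 sync(0): ref=37.0000 raw=[37.0000 65.0000]
After op 8 tick(2): ref=39.0000 raw=[39.5000 69.0000]
Wrap final raw readings (mod 12): 39.5000 mod 12 = 3.5000; 69.0000 mod 12 = 9.0000

Answer: 3.5000 9.0000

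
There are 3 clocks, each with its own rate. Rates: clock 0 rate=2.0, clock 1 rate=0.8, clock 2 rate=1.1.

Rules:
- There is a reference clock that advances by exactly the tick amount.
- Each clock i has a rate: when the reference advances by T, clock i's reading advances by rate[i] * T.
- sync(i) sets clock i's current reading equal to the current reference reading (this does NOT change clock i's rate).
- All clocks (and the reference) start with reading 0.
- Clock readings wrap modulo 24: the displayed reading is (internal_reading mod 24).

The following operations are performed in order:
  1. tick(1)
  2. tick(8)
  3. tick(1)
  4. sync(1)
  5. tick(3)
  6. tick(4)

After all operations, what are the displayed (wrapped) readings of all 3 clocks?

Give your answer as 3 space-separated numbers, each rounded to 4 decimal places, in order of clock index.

After op 1 tick(1): ref=1.0000 raw=[2.0000 0.8000 1.1000]
After op 2 tick(8): ref=9.0000 raw=[18.0000 7.2000 9.9000]
After op 3 tick(1): ref=10.0000 raw=[20.0000 8.0000 11.0000]
After op 4 sync(1): ref=10.0000 raw=[20.0000 10.0000 11.0000]
After op 5 tick(3): ref=13.0000 raw=[26.0000 12.4000 14.3000]
After op 6 tick(4): ref=17.0000 raw=[34.0000 15.6000 18.7000]
Wrap final raw readings (mod 24): 34.0000 mod 24 = 10.0000; 15.6000 mod 24 = 15.6000; 18.7000 mod 24 = 18.7000

Answer: 10.0000 15.6000 18.7000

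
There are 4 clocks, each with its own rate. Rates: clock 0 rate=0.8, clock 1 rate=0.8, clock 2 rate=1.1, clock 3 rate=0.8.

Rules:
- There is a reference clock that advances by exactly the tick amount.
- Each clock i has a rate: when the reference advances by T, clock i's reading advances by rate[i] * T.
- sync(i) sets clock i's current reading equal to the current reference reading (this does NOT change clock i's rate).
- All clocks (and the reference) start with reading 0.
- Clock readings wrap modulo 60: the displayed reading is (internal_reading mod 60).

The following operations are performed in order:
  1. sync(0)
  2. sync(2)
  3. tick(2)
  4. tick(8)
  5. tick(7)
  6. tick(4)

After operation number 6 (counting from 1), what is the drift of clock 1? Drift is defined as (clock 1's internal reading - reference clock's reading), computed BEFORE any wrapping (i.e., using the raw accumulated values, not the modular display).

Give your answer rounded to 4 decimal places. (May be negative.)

Answer: -4.2000

Derivation:
After op 1 sync(0): ref=0.0000 raw=[0.0000 0.0000 0.0000 0.0000]
After op 2 sync(2): ref=0.0000 raw=[0.0000 0.0000 0.0000 0.0000]
After op 3 tick(2): ref=2.0000 raw=[1.6000 1.6000 2.2000 1.6000]
After op 4 tick(8): ref=10.0000 raw=[8.0000 8.0000 11.0000 8.0000]
After op 5 tick(7): ref=17.0000 raw=[13.6000 13.6000 18.7000 13.6000]
After op 6 tick(4): ref=21.0000 raw=[16.8000 16.8000 23.1000 16.8000]
Drift of clock 1 after op 6: 16.8000 - 21.0000 = -4.2000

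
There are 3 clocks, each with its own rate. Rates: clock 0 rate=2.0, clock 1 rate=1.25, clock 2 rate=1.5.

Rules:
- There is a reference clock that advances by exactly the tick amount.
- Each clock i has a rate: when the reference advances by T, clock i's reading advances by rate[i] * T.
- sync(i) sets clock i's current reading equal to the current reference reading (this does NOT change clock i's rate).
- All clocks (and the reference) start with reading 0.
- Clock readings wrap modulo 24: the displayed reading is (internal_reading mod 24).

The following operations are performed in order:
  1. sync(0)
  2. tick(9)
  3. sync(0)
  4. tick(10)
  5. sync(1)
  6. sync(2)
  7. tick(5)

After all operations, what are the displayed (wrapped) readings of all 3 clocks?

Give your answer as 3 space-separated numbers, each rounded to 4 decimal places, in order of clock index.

Answer: 15.0000 1.2500 2.5000

Derivation:
After op 1 sync(0): ref=0.0000 raw=[0.0000 0.0000 0.0000]
After op 2 tick(9): ref=9.0000 raw=[18.0000 11.2500 13.5000]
After op 3 sync(0): ref=9.0000 raw=[9.0000 11.2500 13.5000]
After op 4 tick(10): ref=19.0000 raw=[29.0000 23.7500 28.5000]
After op 5 sync(1): ref=19.0000 raw=[29.0000 19.0000 28.5000]
After op 6 sync(2): ref=19.0000 raw=[29.0000 19.0000 19.0000]
After op 7 tick(5): ref=24.0000 raw=[39.0000 25.2500 26.5000]
Wrap final raw readings (mod 24): 39.0000 mod 24 = 15.0000; 25.2500 mod 24 = 1.2500; 26.5000 mod 24 = 2.5000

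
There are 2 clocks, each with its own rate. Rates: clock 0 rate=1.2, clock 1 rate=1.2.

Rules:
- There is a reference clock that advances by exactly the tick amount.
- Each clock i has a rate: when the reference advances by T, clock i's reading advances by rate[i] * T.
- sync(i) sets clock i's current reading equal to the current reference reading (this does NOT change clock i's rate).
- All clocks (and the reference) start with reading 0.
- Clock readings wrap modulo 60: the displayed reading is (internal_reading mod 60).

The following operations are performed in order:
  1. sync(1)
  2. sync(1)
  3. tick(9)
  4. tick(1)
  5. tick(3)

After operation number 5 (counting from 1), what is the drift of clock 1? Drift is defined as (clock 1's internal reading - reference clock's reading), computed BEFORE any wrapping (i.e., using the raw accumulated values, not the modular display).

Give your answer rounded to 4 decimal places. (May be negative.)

After op 1 sync(1): ref=0.0000 raw=[0.0000 0.0000]
After op 2 sync(1): ref=0.0000 raw=[0.0000 0.0000]
After op 3 tick(9): ref=9.0000 raw=[10.8000 10.8000]
After op 4 tick(1): ref=10.0000 raw=[12.0000 12.0000]
After op 5 tick(3): ref=13.0000 raw=[15.6000 15.6000]
Drift of clock 1 after op 5: 15.6000 - 13.0000 = 2.6000

Answer: 2.6000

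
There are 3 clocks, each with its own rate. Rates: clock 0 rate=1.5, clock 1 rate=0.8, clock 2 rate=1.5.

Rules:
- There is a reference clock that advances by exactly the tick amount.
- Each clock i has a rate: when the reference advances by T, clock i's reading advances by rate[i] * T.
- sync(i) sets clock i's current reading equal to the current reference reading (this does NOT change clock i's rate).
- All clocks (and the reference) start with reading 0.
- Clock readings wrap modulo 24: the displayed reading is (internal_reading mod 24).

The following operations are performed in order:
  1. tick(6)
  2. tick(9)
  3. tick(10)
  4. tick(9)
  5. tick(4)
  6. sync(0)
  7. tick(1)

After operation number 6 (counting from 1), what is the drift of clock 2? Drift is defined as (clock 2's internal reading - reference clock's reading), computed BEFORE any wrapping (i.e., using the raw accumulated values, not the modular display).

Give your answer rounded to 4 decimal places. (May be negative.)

After op 1 tick(6): ref=6.0000 raw=[9.0000 4.8000 9.0000]
After op 2 tick(9): ref=15.0000 raw=[22.5000 12.0000 22.5000]
After op 3 tick(10): ref=25.0000 raw=[37.5000 20.0000 37.5000]
After op 4 tick(9): ref=34.0000 raw=[51.0000 27.2000 51.0000]
After op 5 tick(4): ref=38.0000 raw=[57.0000 30.4000 57.0000]
After op 6 sync(0): ref=38.0000 raw=[38.0000 30.4000 57.0000]
Drift of clock 2 after op 6: 57.0000 - 38.0000 = 19.0000

Answer: 19.0000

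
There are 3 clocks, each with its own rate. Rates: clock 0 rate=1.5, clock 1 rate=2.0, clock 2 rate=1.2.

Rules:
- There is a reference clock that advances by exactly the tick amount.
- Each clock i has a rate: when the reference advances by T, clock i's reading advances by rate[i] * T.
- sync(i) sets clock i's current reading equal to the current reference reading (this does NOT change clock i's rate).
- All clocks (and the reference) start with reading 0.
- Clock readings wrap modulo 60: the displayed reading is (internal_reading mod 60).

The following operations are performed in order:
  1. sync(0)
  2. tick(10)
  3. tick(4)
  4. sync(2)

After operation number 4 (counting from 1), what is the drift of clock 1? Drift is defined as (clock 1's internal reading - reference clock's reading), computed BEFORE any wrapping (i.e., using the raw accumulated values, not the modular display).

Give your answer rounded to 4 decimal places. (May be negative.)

Answer: 14.0000

Derivation:
After op 1 sync(0): ref=0.0000 raw=[0.0000 0.0000 0.0000]
After op 2 tick(10): ref=10.0000 raw=[15.0000 20.0000 12.0000]
After op 3 tick(4): ref=14.0000 raw=[21.0000 28.0000 16.8000]
After op 4 sync(2): ref=14.0000 raw=[21.0000 28.0000 14.0000]
Drift of clock 1 after op 4: 28.0000 - 14.0000 = 14.0000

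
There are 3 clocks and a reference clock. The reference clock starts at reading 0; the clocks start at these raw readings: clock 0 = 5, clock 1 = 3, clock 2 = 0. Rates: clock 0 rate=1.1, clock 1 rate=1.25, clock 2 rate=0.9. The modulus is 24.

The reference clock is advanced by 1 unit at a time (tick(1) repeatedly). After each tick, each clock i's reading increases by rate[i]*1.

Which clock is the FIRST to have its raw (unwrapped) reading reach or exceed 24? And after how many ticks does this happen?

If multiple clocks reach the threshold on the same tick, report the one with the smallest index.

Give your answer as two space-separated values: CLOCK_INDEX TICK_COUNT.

clock 0: start=5, rate=1.1, needs 24-5 = 19; ticks = ceil(19/1.1) = ceil(17.2727) = 18; reading at tick 18 = 5 + 1.1*18 = 24.8000
clock 1: start=3, rate=1.25, needs 24-3 = 21; ticks = ceil(21/1.25) = ceil(16.8000) = 17; reading at tick 17 = 3 + 1.25*17 = 24.2500
clock 2: start=0, rate=0.9, needs 24-0 = 24; ticks = ceil(24/0.9) = ceil(26.6667) = 27; reading at tick 27 = 0 + 0.9*27 = 24.3000
Minimum tick count = 17; winners = [1]; smallest index = 1

Answer: 1 17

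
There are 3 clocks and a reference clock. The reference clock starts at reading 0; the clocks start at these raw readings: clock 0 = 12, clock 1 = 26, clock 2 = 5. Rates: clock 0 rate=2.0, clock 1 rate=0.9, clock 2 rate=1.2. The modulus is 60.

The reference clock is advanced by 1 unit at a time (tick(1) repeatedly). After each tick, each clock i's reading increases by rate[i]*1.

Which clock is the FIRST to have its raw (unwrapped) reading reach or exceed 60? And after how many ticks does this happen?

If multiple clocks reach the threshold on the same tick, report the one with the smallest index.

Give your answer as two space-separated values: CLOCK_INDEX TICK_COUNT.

Answer: 0 24

Derivation:
clock 0: start=12, rate=2.0, needs 60-12 = 48; ticks = ceil(48/2.0) = ceil(24.0000) = 24; reading at tick 24 = 12 + 2.0*24 = 60.0000
clock 1: start=26, rate=0.9, needs 60-26 = 34; ticks = ceil(34/0.9) = ceil(37.7778) = 38; reading at tick 38 = 26 + 0.9*38 = 60.2000
clock 2: start=5, rate=1.2, needs 60-5 = 55; ticks = ceil(55/1.2) = ceil(45.8333) = 46; reading at tick 46 = 5 + 1.2*46 = 60.2000
Minimum tick count = 24; winners = [0]; smallest index = 0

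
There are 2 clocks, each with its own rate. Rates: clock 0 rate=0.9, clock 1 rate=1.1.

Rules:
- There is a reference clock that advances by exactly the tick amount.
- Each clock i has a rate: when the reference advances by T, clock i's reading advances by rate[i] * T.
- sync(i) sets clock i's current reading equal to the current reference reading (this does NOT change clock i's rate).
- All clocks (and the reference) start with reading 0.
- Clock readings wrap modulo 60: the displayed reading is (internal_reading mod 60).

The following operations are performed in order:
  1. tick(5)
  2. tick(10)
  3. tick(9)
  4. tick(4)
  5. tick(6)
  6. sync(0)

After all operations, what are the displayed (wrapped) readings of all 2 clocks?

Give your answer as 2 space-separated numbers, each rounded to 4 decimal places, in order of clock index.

After op 1 tick(5): ref=5.0000 raw=[4.5000 5.5000]
After op 2 tick(10): ref=15.0000 raw=[13.5000 16.5000]
After op 3 tick(9): ref=24.0000 raw=[21.6000 26.4000]
After op 4 tick(4): ref=28.0000 raw=[25.2000 30.8000]
After op 5 tick(6): ref=34.0000 raw=[30.6000 37.4000]
After op 6 sync(0): ref=34.0000 raw=[34.0000 37.4000]
Wrap final raw readings (mod 60): 34.0000 mod 60 = 34.0000; 37.4000 mod 60 = 37.4000

Answer: 34.0000 37.4000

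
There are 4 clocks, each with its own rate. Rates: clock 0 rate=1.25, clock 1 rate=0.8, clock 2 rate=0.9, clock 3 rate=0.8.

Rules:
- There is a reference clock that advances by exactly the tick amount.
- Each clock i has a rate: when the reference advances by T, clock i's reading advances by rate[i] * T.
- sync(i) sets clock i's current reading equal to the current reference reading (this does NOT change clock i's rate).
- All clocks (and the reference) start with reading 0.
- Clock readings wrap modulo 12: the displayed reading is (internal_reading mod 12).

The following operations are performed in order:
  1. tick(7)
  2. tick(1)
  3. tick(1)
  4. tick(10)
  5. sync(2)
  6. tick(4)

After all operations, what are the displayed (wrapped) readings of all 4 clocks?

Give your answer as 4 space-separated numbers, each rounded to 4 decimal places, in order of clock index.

Answer: 4.7500 6.4000 10.6000 6.4000

Derivation:
After op 1 tick(7): ref=7.0000 raw=[8.7500 5.6000 6.3000 5.6000]
After op 2 tick(1): ref=8.0000 raw=[10.0000 6.4000 7.2000 6.4000]
After op 3 tick(1): ref=9.0000 raw=[11.2500 7.2000 8.1000 7.2000]
After op 4 tick(10): ref=19.0000 raw=[23.7500 15.2000 17.1000 15.2000]
After op 5 sync(2): ref=19.0000 raw=[23.7500 15.2000 19.0000 15.2000]
After op 6 tick(4): ref=23.0000 raw=[28.7500 18.4000 22.6000 18.4000]
Wrap final raw readings (mod 12): 28.7500 mod 12 = 4.7500; 18.4000 mod 12 = 6.4000; 22.6000 mod 12 = 10.6000; 18.4000 mod 12 = 6.4000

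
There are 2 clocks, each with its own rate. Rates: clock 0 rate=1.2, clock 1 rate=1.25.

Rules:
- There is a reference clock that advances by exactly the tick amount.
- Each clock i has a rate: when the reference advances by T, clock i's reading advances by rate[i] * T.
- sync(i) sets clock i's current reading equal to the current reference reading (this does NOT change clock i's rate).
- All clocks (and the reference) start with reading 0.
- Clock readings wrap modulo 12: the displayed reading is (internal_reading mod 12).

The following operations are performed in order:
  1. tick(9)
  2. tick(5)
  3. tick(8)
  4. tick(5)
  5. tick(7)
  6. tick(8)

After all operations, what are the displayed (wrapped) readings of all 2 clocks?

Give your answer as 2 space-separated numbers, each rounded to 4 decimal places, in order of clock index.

After op 1 tick(9): ref=9.0000 raw=[10.8000 11.2500]
After op 2 tick(5): ref=14.0000 raw=[16.8000 17.5000]
After op 3 tick(8): ref=22.0000 raw=[26.4000 27.5000]
After op 4 tick(5): ref=27.0000 raw=[32.4000 33.7500]
After op 5 tick(7): ref=34.0000 raw=[40.8000 42.5000]
After op 6 tick(8): ref=42.0000 raw=[50.4000 52.5000]
Wrap final raw readings (mod 12): 50.4000 mod 12 = 2.4000; 52.5000 mod 12 = 4.5000

Answer: 2.4000 4.5000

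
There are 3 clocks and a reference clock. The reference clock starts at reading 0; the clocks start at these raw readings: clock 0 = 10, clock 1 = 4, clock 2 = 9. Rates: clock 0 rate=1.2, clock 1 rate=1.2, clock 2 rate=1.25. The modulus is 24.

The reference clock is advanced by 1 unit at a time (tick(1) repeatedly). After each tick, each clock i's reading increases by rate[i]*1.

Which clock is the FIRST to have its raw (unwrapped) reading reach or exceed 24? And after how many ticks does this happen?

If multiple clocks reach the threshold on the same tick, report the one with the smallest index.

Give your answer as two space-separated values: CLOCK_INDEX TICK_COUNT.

Answer: 0 12

Derivation:
clock 0: start=10, rate=1.2, needs 24-10 = 14; ticks = ceil(14/1.2) = ceil(11.6667) = 12; reading at tick 12 = 10 + 1.2*12 = 24.4000
clock 1: start=4, rate=1.2, needs 24-4 = 20; ticks = ceil(20/1.2) = ceil(16.6667) = 17; reading at tick 17 = 4 + 1.2*17 = 24.4000
clock 2: start=9, rate=1.25, needs 24-9 = 15; ticks = ceil(15/1.25) = ceil(12.0000) = 12; reading at tick 12 = 9 + 1.25*12 = 24.0000
Minimum tick count = 12; winners = [0, 2]; smallest index = 0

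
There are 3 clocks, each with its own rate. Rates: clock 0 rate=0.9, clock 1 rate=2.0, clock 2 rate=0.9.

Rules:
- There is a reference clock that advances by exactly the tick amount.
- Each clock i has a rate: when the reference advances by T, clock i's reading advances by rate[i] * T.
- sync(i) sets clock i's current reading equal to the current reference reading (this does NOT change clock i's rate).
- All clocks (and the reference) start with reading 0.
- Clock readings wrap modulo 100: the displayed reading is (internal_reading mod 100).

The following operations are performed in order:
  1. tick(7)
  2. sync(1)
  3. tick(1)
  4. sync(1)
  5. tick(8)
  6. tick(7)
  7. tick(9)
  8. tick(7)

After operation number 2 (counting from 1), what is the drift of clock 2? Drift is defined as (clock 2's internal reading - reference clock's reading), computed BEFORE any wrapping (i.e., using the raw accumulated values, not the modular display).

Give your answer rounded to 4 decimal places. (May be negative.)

After op 1 tick(7): ref=7.0000 raw=[6.3000 14.0000 6.3000]
After op 2 sync(1): ref=7.0000 raw=[6.3000 7.0000 6.3000]
Drift of clock 2 after op 2: 6.3000 - 7.0000 = -0.7000

Answer: -0.7000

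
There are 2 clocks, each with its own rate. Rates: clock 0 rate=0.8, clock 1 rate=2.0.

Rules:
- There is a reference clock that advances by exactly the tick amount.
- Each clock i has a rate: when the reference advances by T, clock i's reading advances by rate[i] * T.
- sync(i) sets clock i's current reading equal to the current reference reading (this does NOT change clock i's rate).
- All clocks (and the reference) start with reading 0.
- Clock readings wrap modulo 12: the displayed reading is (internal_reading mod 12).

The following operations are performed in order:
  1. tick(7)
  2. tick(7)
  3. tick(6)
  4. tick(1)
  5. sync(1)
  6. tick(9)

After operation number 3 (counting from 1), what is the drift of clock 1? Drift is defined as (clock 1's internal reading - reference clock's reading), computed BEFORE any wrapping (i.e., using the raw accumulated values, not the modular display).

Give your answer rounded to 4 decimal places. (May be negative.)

After op 1 tick(7): ref=7.0000 raw=[5.6000 14.0000]
After op 2 tick(7): ref=14.0000 raw=[11.2000 28.0000]
After op 3 tick(6): ref=20.0000 raw=[16.0000 40.0000]
Drift of clock 1 after op 3: 40.0000 - 20.0000 = 20.0000

Answer: 20.0000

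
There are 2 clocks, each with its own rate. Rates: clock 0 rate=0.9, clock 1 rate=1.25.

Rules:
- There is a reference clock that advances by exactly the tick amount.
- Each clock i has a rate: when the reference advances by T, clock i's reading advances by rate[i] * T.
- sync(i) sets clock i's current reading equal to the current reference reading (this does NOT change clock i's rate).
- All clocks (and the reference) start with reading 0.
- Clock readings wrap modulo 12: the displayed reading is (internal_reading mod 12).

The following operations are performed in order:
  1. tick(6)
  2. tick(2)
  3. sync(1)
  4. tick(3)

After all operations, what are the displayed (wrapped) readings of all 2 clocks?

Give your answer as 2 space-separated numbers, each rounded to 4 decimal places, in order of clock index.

Answer: 9.9000 11.7500

Derivation:
After op 1 tick(6): ref=6.0000 raw=[5.4000 7.5000]
After op 2 tick(2): ref=8.0000 raw=[7.2000 10.0000]
After op 3 sync(1): ref=8.0000 raw=[7.2000 8.0000]
After op 4 tick(3): ref=11.0000 raw=[9.9000 11.7500]
Wrap final raw readings (mod 12): 9.9000 mod 12 = 9.9000; 11.7500 mod 12 = 11.7500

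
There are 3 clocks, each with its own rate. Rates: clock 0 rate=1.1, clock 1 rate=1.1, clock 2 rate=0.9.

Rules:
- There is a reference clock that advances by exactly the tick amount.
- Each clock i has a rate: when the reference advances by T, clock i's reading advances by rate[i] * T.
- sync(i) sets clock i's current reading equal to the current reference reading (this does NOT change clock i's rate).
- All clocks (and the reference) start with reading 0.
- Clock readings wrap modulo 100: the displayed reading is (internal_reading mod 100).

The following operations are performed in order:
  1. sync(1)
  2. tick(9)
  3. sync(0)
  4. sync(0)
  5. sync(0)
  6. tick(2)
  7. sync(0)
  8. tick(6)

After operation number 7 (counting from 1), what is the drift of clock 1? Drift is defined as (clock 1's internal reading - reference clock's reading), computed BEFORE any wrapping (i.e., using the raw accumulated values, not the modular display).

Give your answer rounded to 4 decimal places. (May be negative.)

After op 1 sync(1): ref=0.0000 raw=[0.0000 0.0000 0.0000]
After op 2 tick(9): ref=9.0000 raw=[9.9000 9.9000 8.1000]
After op 3 sync(0): ref=9.0000 raw=[9.0000 9.9000 8.1000]
After op 4 sync(0): ref=9.0000 raw=[9.0000 9.9000 8.1000]
After op 5 sync(0): ref=9.0000 raw=[9.0000 9.9000 8.1000]
After op 6 tick(2): ref=11.0000 raw=[11.2000 12.1000 9.9000]
After op 7 sync(0): ref=11.0000 raw=[11.0000 12.1000 9.9000]
Drift of clock 1 after op 7: 12.1000 - 11.0000 = 1.1000

Answer: 1.1000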